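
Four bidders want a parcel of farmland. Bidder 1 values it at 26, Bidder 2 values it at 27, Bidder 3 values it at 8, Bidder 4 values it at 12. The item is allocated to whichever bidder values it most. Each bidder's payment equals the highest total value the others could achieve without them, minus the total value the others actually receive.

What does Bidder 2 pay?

Bidder 2 has the highest value and receives the item.
Without Bidder 2, the item would go to the next-highest value, 26, so the others could achieve 26.
With Bidder 2 present and winning, the others receive nothing, so their total is 0.
Payment = 26 - 0 = 26.

26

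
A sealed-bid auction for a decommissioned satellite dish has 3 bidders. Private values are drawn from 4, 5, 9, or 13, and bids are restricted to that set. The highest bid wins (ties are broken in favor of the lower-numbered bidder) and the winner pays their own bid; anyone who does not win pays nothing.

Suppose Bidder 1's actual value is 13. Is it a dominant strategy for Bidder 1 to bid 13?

No

Consider the case where Bidder 2 bids 4 and Bidder 3 bids 4.
Truthful bid 13: wins, pays 13, utility 13 - 13 = 0.
Bid 4 instead: wins, pays 4, utility 13 - 4 = 9.
Since 9 > 0, bidding 4 is strictly better here, so truthful bidding is not dominant.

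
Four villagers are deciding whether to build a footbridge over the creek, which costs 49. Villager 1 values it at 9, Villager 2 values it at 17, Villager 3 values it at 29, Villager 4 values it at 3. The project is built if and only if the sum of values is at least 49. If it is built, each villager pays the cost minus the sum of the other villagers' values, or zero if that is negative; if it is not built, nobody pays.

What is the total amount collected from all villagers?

Total value 58 ≥ cost 49, so it is built.
Villager 1: others sum to 49; max(0, 49 - 49) = 0.
Villager 2: others sum to 41; max(0, 49 - 41) = 8.
Villager 3: others sum to 29; max(0, 49 - 29) = 20.
Villager 4: others sum to 55; max(0, 49 - 55) = 0.
Total collected = 0 + 8 + 20 + 0 = 28.

28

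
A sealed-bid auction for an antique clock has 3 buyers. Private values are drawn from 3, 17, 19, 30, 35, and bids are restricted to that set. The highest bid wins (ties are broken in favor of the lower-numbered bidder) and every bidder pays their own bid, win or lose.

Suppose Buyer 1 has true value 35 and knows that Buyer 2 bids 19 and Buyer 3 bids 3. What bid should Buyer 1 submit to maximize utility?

Bid 3: loses but pays 3, utility -3.
Bid 17: loses but pays 17, utility -17.
Bid 19: wins, pays 19, utility 35 - 19 = 16.
Bid 30: wins, pays 30, utility 35 - 30 = 5.
Bid 35: wins, pays 35, utility 35 - 35 = 0.
The best choice is 19 with utility 16.

19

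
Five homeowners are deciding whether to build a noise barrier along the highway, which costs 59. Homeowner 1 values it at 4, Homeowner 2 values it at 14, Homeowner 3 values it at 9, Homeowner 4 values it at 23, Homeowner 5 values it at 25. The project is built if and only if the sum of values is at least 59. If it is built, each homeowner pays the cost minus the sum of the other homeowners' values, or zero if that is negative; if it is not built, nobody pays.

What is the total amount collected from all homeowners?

Total value 75 ≥ cost 59, so it is built.
Homeowner 1: others sum to 71; max(0, 59 - 71) = 0.
Homeowner 2: others sum to 61; max(0, 59 - 61) = 0.
Homeowner 3: others sum to 66; max(0, 59 - 66) = 0.
Homeowner 4: others sum to 52; max(0, 59 - 52) = 7.
Homeowner 5: others sum to 50; max(0, 59 - 50) = 9.
Total collected = 0 + 0 + 0 + 7 + 9 = 16.

16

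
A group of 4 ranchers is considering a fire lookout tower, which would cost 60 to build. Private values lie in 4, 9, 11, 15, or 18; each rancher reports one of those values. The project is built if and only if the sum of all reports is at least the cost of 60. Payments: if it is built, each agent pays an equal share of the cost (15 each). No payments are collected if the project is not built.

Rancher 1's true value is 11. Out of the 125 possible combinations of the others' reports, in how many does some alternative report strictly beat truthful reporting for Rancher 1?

Others report (15, 18, 18): truth gives -4; report 4 gives 0 > -4. Violating.
Others report (18, 15, 18): truth gives -4; report 4 gives 0 > -4. Violating.
Others report (18, 18, 15): truth gives -4; report 4 gives 0 > -4. Violating.
Others report (18, 18, 18): truth gives -4; report 4 gives 0 > -4. Violating.
Others report (4, 4, 4): truth gives 0; no alternative beats it.
Others report (4, 4, 9): truth gives 0; no alternative beats it.
(Checking all 125 profiles: 4 have a profitable deviation, 121 do not.)

4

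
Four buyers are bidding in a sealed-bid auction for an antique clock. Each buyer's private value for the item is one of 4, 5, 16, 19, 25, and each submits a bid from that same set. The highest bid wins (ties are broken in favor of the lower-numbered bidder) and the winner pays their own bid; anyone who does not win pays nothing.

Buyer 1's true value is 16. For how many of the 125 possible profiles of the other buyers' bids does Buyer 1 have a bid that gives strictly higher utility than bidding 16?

8

Others bid (4, 4, 4): truth gives 0; bid 4 gives 12 > 0. Violating.
Others bid (4, 4, 5): truth gives 0; bid 5 gives 11 > 0. Violating.
Others bid (4, 5, 4): truth gives 0; bid 5 gives 11 > 0. Violating.
Others bid (4, 5, 5): truth gives 0; bid 5 gives 11 > 0. Violating.
Others bid (4, 4, 16): truth gives 0; no alternative beats it.
Others bid (4, 4, 19): truth gives 0; no alternative beats it.
(Checking all 125 profiles: 8 have a profitable deviation, 117 do not.)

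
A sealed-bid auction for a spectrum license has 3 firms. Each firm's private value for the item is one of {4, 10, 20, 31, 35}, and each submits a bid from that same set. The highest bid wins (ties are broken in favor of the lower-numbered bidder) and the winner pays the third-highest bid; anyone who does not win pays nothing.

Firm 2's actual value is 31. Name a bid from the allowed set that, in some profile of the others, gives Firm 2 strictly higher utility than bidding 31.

Suppose Firm 1 bids 4 and Firm 3 bids 35.
Bid 31: loses, pays 0, utility 0.
Bid 35: wins, pays 4, utility 31 - 4 = 27.
So bidding 35 beats truth here (27 > 0).

35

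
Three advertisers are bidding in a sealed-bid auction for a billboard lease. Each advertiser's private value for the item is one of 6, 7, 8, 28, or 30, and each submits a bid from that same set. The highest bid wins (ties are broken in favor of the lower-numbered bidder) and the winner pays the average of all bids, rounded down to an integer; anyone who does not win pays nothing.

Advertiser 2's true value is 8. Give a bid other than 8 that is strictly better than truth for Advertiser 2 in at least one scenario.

Suppose Advertiser 1 bids 6 and Advertiser 3 bids 7.
Bid 8: wins, pays 7, utility 8 - 7 = 1.
Bid 7: wins, pays 6, utility 8 - 6 = 2.
So bidding 7 beats truth here (2 > 1).

7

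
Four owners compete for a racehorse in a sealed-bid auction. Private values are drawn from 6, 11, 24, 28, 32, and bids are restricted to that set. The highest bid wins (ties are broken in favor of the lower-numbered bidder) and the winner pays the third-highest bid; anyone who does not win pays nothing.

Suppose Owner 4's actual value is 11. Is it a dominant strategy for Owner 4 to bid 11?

No

Consider the case where Owner 1 bids 6, Owner 2 bids 6 and Owner 3 bids 11.
Truthful bid 11: loses, pays 0, utility 0.
Bid 24 instead: wins, pays 6, utility 11 - 6 = 5.
Since 5 > 0, bidding 24 is strictly better here, so truthful bidding is not dominant.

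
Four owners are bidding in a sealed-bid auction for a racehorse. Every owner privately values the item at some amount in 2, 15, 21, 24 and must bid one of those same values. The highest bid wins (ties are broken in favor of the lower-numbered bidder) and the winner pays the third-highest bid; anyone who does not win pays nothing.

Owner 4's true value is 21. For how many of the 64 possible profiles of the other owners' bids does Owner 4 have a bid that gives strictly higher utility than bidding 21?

Others bid (2, 2, 21): truth gives 0; bid 24 gives 19 > 0. Violating.
Others bid (2, 15, 21): truth gives 0; bid 24 gives 6 > 0. Violating.
Others bid (2, 21, 2): truth gives 0; bid 24 gives 19 > 0. Violating.
Others bid (2, 21, 15): truth gives 0; bid 24 gives 6 > 0. Violating.
Others bid (2, 2, 2): truth gives 19; no alternative beats it.
Others bid (2, 2, 15): truth gives 19; no alternative beats it.
(Checking all 64 profiles: 12 have a profitable deviation, 52 do not.)

12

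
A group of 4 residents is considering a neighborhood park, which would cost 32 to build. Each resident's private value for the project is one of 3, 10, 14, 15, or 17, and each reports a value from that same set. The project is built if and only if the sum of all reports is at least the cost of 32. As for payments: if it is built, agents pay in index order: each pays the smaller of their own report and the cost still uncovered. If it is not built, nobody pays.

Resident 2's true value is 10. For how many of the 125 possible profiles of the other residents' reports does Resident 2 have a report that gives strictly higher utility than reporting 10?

97

Others report (3, 10, 17): truth gives 0; report 3 gives 7 > 0. Violating.
Others report (3, 14, 14): truth gives 0; report 3 gives 7 > 0. Violating.
Others report (3, 14, 15): truth gives 0; report 3 gives 7 > 0. Violating.
Others report (3, 14, 17): truth gives 0; report 3 gives 7 > 0. Violating.
Others report (3, 3, 3): truth gives 0; no alternative beats it.
Others report (3, 3, 10): truth gives 0; no alternative beats it.
(Checking all 125 profiles: 97 have a profitable deviation, 28 do not.)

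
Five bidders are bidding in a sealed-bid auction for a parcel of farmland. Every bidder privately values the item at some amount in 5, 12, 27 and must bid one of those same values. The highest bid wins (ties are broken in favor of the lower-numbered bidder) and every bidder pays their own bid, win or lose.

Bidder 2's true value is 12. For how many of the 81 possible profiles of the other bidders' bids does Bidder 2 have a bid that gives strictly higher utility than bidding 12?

73

Others bid (5, 5, 5, 27): truth gives -12; bid 5 gives -5 > -12. Violating.
Others bid (5, 5, 12, 27): truth gives -12; bid 5 gives -5 > -12. Violating.
Others bid (5, 5, 27, 5): truth gives -12; bid 5 gives -5 > -12. Violating.
Others bid (5, 5, 27, 12): truth gives -12; bid 5 gives -5 > -12. Violating.
Others bid (5, 5, 5, 5): truth gives 0; no alternative beats it.
Others bid (5, 5, 5, 12): truth gives 0; no alternative beats it.
(Checking all 81 profiles: 73 have a profitable deviation, 8 do not.)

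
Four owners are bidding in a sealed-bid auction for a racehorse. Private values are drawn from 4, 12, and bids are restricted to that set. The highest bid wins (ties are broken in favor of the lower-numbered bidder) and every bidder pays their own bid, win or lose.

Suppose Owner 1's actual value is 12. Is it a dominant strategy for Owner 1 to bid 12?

Consider the case where Owner 2 bids 4, Owner 3 bids 4 and Owner 4 bids 4.
Truthful bid 12: wins, pays 12, utility 12 - 12 = 0.
Bid 4 instead: wins, pays 4, utility 12 - 4 = 8.
Since 8 > 0, bidding 4 is strictly better here, so truthful bidding is not dominant.

No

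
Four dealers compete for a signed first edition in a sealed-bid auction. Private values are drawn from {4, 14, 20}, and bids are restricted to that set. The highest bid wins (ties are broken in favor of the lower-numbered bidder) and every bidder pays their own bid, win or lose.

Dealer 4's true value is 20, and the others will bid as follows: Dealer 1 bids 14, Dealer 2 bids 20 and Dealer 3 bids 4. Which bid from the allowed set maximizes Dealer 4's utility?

4

Bid 4: loses but pays 4, utility -4.
Bid 14: loses but pays 14, utility -14.
Bid 20: loses but pays 20, utility -20.
The best choice is 4 with utility -4.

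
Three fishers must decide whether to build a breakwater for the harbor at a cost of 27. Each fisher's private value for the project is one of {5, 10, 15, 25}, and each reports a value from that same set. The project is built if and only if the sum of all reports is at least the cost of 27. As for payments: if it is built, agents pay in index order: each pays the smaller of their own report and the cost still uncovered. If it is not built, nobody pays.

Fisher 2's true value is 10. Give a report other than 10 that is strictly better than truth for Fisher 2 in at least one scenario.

5

Suppose Fisher 1 reports 5 and Fisher 3 reports 25.
Report 10: project built, pays 10, utility 10 - 10 = 0.
Report 5: project built, pays 5, utility 10 - 5 = 5.
So reporting 5 beats truth here (5 > 0).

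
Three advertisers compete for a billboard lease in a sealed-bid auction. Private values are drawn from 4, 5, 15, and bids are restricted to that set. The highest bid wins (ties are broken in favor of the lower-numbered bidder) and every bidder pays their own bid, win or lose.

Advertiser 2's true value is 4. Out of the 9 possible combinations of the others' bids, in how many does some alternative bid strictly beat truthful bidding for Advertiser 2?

Others bid (4, 4): truth gives -4; bid 5 gives -1 > -4. Violating.
Others bid (4, 5): truth gives -4; bid 5 gives -1 > -4. Violating.
Others bid (4, 15): truth gives -4; no alternative beats it.
Others bid (5, 4): truth gives -4; no alternative beats it.
(Checking all 9 profiles: 2 have a profitable deviation, 7 do not.)

2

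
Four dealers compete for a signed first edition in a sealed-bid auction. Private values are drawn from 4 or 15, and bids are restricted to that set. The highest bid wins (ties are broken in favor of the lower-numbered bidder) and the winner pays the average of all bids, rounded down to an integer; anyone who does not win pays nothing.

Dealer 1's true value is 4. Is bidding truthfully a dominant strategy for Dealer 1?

Check each profile of the others' bids and compare truth against every alternative bid.
Others bid (15, 15, 15): truth gives 0, best alternative gives -11.
Others bid (4, 15, 15): truth gives 0, best alternative gives -8.
Others bid (15, 4, 15): truth gives 0, best alternative gives -8.
Others bid (15, 15, 4): truth gives 0, best alternative gives -8.
Others bid (4, 4, 15): truth gives 0, best alternative gives -5.
Others bid (4, 15, 4): truth gives 0, best alternative gives -5.
(Remaining 2 profiles checked similarly; truth is weakly best in each.)
In every case the truthful bid is at least as good as any alternative, so it is a dominant strategy.

Yes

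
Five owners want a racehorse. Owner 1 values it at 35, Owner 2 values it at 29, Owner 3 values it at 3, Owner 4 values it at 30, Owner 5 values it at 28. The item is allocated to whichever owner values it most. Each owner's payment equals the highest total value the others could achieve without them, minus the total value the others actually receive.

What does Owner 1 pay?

Owner 1 has the highest value and receives the item.
Without Owner 1, the item would go to the next-highest value, 30, so the others could achieve 30.
With Owner 1 present and winning, the others receive nothing, so their total is 0.
Payment = 30 - 0 = 30.

30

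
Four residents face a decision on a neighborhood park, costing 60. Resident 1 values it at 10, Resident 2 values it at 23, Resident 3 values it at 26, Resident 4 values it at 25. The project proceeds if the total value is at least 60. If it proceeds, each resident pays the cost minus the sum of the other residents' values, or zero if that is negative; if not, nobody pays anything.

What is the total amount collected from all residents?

Total value 84 ≥ cost 60, so it is built.
Resident 1: others sum to 74; max(0, 60 - 74) = 0.
Resident 2: others sum to 61; max(0, 60 - 61) = 0.
Resident 3: others sum to 58; max(0, 60 - 58) = 2.
Resident 4: others sum to 59; max(0, 60 - 59) = 1.
Total collected = 0 + 0 + 2 + 1 = 3.

3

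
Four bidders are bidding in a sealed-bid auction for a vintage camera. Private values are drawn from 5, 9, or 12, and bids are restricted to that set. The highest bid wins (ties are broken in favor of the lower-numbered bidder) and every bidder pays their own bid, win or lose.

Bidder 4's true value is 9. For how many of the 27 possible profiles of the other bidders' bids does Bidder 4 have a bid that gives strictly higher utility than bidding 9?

Others bid (5, 5, 9): truth gives -9; bid 12 gives -3 > -9. Violating.
Others bid (5, 5, 12): truth gives -9; bid 5 gives -5 > -9. Violating.
Others bid (5, 9, 5): truth gives -9; bid 12 gives -3 > -9. Violating.
Others bid (5, 9, 9): truth gives -9; bid 12 gives -3 > -9. Violating.
Others bid (5, 5, 5): truth gives 0; no alternative beats it.
(Checking all 27 profiles: 26 have a profitable deviation, 1 does not.)

26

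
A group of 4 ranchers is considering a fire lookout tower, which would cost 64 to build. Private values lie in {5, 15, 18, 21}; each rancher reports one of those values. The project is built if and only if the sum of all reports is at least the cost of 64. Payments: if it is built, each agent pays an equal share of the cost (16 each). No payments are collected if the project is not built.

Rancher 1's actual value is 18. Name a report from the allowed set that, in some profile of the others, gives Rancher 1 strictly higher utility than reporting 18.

21

Suppose Rancher 2 reports 5, Rancher 3 reports 18 and Rancher 4 reports 21.
Report 18: project not built, utility 0.
Report 21: project built, pays 16, utility 18 - 16 = 2.
So reporting 21 beats truth here (2 > 0).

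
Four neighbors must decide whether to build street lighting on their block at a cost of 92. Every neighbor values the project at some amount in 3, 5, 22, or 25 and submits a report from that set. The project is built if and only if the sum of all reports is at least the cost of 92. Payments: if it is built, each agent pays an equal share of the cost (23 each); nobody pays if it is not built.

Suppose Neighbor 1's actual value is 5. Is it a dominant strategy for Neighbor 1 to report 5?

Yes

Check each profile of the others' reports and compare truth against every alternative report.
Others report (3, 3, 3): truth gives 0, best alternative gives 0.
Others report (3, 3, 5): truth gives 0, best alternative gives 0.
Others report (3, 3, 22): truth gives 0, best alternative gives 0.
Others report (3, 3, 25): truth gives 0, best alternative gives 0.
Others report (3, 5, 3): truth gives 0, best alternative gives 0.
Others report (3, 5, 5): truth gives 0, best alternative gives 0.
(Remaining 58 profiles checked similarly; truth is weakly best in each.)
In every case the truthful report is at least as good as any alternative, so it is a dominant strategy.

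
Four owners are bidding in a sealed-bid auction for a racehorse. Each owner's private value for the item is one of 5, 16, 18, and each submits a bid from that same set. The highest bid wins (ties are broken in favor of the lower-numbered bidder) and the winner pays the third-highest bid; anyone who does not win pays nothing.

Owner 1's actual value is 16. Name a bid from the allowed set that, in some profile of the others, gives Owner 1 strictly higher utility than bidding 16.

18

Suppose Owner 2 bids 5, Owner 3 bids 5 and Owner 4 bids 18.
Bid 16: loses, pays 0, utility 0.
Bid 18: wins, pays 5, utility 16 - 5 = 11.
So bidding 18 beats truth here (11 > 0).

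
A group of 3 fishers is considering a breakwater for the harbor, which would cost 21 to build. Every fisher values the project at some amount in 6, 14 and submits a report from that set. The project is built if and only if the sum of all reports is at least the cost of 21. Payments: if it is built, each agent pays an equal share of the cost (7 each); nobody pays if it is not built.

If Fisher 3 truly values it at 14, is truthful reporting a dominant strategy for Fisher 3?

Check each profile of the others' reports and compare truth against every alternative report.
Others report (6, 6): truth gives 7, best alternative gives 0.
Others report (6, 14): truth gives 7, best alternative gives 7.
Others report (14, 6): truth gives 7, best alternative gives 7.
Others report (14, 14): truth gives 7, best alternative gives 7.
In every case the truthful report is at least as good as any alternative, so it is a dominant strategy.

Yes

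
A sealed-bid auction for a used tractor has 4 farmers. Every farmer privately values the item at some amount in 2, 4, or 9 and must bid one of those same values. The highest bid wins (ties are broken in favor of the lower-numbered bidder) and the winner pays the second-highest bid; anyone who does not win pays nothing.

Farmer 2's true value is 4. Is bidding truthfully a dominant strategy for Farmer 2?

Check each profile of the others' bids and compare truth against every alternative bid.
Others bid (2, 2, 2): truth gives 2, best alternative gives 2.
Others bid (2, 2, 4): truth gives 0, best alternative gives 0.
Others bid (2, 2, 9): truth gives 0, best alternative gives 0.
Others bid (2, 4, 2): truth gives 0, best alternative gives 0.
Others bid (2, 4, 4): truth gives 0, best alternative gives 0.
Others bid (2, 4, 9): truth gives 0, best alternative gives 0.
(Remaining 21 profiles checked similarly; truth is weakly best in each.)
In every case the truthful bid is at least as good as any alternative, so it is a dominant strategy.

Yes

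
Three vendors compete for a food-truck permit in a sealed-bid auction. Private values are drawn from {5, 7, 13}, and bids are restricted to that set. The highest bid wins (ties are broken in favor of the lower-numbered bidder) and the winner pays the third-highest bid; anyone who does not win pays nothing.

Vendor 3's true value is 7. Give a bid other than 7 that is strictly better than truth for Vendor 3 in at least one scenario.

13

Suppose Vendor 1 bids 5 and Vendor 2 bids 7.
Bid 7: loses, pays 0, utility 0.
Bid 13: wins, pays 5, utility 7 - 5 = 2.
So bidding 13 beats truth here (2 > 0).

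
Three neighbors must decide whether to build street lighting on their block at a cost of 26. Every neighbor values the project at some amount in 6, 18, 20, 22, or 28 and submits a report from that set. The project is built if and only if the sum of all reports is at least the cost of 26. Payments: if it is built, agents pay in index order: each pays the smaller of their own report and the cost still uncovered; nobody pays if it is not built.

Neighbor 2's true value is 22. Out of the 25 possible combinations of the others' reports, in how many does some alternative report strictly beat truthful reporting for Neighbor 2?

Others report (6, 6): truth gives 2; report 18 gives 4 > 2. Violating.
Others report (6, 18): truth gives 2; report 6 gives 16 > 2. Violating.
Others report (6, 20): truth gives 2; report 6 gives 16 > 2. Violating.
Others report (6, 22): truth gives 2; report 6 gives 16 > 2. Violating.
Others report (20, 6): truth gives 16; no alternative beats it.
Others report (20, 18): truth gives 16; no alternative beats it.
(Checking all 25 profiles: 10 have a profitable deviation, 15 do not.)

10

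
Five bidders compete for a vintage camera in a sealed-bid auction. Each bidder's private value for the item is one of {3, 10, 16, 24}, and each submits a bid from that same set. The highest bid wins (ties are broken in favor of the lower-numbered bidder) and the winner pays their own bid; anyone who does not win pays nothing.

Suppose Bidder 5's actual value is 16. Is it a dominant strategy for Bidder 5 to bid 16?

Consider the case where Bidder 1 bids 3, Bidder 2 bids 3, Bidder 3 bids 3 and Bidder 4 bids 3.
Truthful bid 16: wins, pays 16, utility 16 - 16 = 0.
Bid 10 instead: wins, pays 10, utility 16 - 10 = 6.
Since 6 > 0, bidding 10 is strictly better here, so truthful bidding is not dominant.

No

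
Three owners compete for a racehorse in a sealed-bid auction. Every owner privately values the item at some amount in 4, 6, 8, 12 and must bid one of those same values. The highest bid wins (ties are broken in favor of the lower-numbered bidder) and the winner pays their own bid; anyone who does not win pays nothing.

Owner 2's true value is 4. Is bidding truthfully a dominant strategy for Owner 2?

Check each profile of the others' bids and compare truth against every alternative bid.
Others bid (4, 4): truth gives 0, best alternative gives -2.
Others bid (4, 6): truth gives 0, best alternative gives -2.
Others bid (4, 8): truth gives 0, best alternative gives 0.
Others bid (4, 12): truth gives 0, best alternative gives 0.
Others bid (6, 4): truth gives 0, best alternative gives 0.
Others bid (6, 6): truth gives 0, best alternative gives 0.
(Remaining 10 profiles checked similarly; truth is weakly best in each.)
In every case the truthful bid is at least as good as any alternative, so it is a dominant strategy.

Yes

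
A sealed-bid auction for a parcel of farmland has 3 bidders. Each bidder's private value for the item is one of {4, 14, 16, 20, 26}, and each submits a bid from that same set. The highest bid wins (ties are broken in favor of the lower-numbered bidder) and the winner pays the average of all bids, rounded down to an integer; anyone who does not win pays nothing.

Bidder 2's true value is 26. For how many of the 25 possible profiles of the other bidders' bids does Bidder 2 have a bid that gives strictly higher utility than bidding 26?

12

Others bid (4, 4): truth gives 15; bid 14 gives 19 > 15. Violating.
Others bid (4, 14): truth gives 12; bid 14 gives 16 > 12. Violating.
Others bid (4, 16): truth gives 11; bid 16 gives 14 > 11. Violating.
Others bid (4, 20): truth gives 10; bid 20 gives 12 > 10. Violating.
Others bid (4, 26): truth gives 8; no alternative beats it.
Others bid (14, 26): truth gives 4; no alternative beats it.
(Checking all 25 profiles: 12 have a profitable deviation, 13 do not.)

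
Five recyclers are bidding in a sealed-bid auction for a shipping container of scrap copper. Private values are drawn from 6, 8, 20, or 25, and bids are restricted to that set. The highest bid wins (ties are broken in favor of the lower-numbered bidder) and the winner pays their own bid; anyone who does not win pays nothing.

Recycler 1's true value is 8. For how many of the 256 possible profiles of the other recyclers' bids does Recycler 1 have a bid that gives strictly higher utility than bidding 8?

1

Others bid (6, 6, 6, 6): truth gives 0; bid 6 gives 2 > 0. Violating.
Others bid (6, 6, 6, 8): truth gives 0; no alternative beats it.
Others bid (6, 6, 6, 20): truth gives 0; no alternative beats it.
(Checking all 256 profiles: 1 has a profitable deviation, 255 do not.)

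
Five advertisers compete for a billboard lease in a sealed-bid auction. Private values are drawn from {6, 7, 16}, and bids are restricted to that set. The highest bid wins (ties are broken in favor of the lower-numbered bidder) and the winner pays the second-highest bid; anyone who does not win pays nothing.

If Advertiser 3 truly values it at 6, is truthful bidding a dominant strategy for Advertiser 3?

Yes

Check each profile of the others' bids and compare truth against every alternative bid.
Others bid (6, 6, 6, 7): truth gives 0, best alternative gives -1.
Others bid (6, 6, 7, 6): truth gives 0, best alternative gives -1.
Others bid (6, 6, 7, 7): truth gives 0, best alternative gives -1.
Others bid (6, 6, 6, 6): truth gives 0, best alternative gives 0.
Others bid (6, 6, 6, 16): truth gives 0, best alternative gives 0.
Others bid (6, 6, 7, 16): truth gives 0, best alternative gives 0.
(Remaining 75 profiles checked similarly; truth is weakly best in each.)
In every case the truthful bid is at least as good as any alternative, so it is a dominant strategy.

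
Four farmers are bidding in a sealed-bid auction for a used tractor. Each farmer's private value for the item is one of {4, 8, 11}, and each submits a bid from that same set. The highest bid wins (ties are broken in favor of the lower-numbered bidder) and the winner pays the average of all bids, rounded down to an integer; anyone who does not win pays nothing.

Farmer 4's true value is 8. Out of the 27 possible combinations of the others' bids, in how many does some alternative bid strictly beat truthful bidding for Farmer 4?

6

Others bid (4, 4, 8): truth gives 0; bid 11 gives 2 > 0. Violating.
Others bid (4, 8, 4): truth gives 0; bid 11 gives 2 > 0. Violating.
Others bid (4, 8, 8): truth gives 0; bid 11 gives 1 > 0. Violating.
Others bid (8, 4, 4): truth gives 0; bid 11 gives 2 > 0. Violating.
Others bid (4, 4, 4): truth gives 3; no alternative beats it.
Others bid (4, 4, 11): truth gives 0; no alternative beats it.
(Checking all 27 profiles: 6 have a profitable deviation, 21 do not.)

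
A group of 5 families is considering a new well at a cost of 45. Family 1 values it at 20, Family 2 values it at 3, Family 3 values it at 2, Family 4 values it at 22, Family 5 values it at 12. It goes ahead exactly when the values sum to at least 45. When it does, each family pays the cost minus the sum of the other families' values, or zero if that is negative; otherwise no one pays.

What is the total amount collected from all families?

14

Total value 59 ≥ cost 45, so it is built.
Family 1: others sum to 39; max(0, 45 - 39) = 6.
Family 2: others sum to 56; max(0, 45 - 56) = 0.
Family 3: others sum to 57; max(0, 45 - 57) = 0.
Family 4: others sum to 37; max(0, 45 - 37) = 8.
Family 5: others sum to 47; max(0, 45 - 47) = 0.
Total collected = 6 + 0 + 0 + 8 + 0 = 14.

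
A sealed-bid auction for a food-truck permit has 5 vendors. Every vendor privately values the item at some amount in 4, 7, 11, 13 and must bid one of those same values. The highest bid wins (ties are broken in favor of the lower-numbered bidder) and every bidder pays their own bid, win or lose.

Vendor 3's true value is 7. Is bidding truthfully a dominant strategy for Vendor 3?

No

Consider the case where Vendor 1 bids 4, Vendor 2 bids 4, Vendor 4 bids 4 and Vendor 5 bids 11.
Truthful bid 7: loses but pays 7, utility -7.
Bid 4 instead: loses but pays 4, utility -4.
Since -4 > -7, bidding 4 is strictly better here, so truthful bidding is not dominant.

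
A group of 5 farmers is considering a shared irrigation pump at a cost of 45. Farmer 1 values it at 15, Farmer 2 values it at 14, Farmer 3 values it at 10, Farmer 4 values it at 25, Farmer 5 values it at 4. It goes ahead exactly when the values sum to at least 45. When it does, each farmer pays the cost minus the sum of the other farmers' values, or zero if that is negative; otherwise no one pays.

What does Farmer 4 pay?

2

Total value 68 ≥ cost 45, so the project is built.
The other farmers' values sum to 43.
Cost minus that sum is 45 - 43 = 2.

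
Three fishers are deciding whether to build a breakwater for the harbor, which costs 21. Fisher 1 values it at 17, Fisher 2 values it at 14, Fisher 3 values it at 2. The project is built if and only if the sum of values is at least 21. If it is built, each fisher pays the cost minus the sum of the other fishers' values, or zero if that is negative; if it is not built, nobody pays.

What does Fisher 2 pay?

Total value 33 ≥ cost 21, so the project is built.
The other fishers' values sum to 19.
Cost minus that sum is 21 - 19 = 2.

2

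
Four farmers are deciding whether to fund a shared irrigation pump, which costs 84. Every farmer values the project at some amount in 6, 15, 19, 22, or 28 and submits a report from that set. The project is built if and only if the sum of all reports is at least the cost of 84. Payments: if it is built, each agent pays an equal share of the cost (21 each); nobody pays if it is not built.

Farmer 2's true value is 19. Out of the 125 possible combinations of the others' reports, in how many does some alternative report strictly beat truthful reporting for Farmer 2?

25

Others report (15, 22, 28): truth gives -2; report 6 gives 0 > -2. Violating.
Others report (15, 28, 22): truth gives -2; report 6 gives 0 > -2. Violating.
Others report (15, 28, 28): truth gives -2; report 6 gives 0 > -2. Violating.
Others report (19, 19, 28): truth gives -2; report 6 gives 0 > -2. Violating.
Others report (6, 6, 6): truth gives 0; no alternative beats it.
Others report (6, 6, 15): truth gives 0; no alternative beats it.
(Checking all 125 profiles: 25 have a profitable deviation, 100 do not.)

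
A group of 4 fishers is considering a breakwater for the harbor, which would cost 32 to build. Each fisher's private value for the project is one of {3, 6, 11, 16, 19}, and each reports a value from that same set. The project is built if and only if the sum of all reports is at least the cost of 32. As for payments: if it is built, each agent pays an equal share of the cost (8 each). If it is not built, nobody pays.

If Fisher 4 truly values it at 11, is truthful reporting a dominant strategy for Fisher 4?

Consider the case where Fisher 1 reports 3, Fisher 2 reports 3 and Fisher 3 reports 11.
Truthful report 11: project not built, utility 0.
Report 16 instead: project built, pays 8, utility 11 - 8 = 3.
Since 3 > 0, reporting 16 is strictly better here, so truthful reporting is not dominant.

No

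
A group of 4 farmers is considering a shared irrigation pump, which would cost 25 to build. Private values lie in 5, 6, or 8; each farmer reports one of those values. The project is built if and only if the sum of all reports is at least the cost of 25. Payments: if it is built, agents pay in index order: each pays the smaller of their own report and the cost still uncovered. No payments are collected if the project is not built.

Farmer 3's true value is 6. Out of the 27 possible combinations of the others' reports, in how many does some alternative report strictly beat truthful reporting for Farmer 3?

10

Others report (5, 8, 8): truth gives 0; report 5 gives 1 > 0. Violating.
Others report (6, 6, 8): truth gives 0; report 5 gives 1 > 0. Violating.
Others report (6, 8, 6): truth gives 0; report 5 gives 1 > 0. Violating.
Others report (6, 8, 8): truth gives 0; report 5 gives 1 > 0. Violating.
Others report (5, 5, 5): truth gives 0; no alternative beats it.
Others report (5, 5, 6): truth gives 0; no alternative beats it.
(Checking all 27 profiles: 10 have a profitable deviation, 17 do not.)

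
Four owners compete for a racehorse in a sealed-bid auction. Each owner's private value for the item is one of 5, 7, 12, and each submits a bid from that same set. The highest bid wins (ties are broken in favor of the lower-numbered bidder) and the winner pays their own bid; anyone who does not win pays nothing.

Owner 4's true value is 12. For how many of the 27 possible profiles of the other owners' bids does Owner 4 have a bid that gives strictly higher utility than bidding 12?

1

Others bid (5, 5, 5): truth gives 0; bid 7 gives 5 > 0. Violating.
Others bid (5, 5, 7): truth gives 0; no alternative beats it.
Others bid (5, 5, 12): truth gives 0; no alternative beats it.
(Checking all 27 profiles: 1 has a profitable deviation, 26 do not.)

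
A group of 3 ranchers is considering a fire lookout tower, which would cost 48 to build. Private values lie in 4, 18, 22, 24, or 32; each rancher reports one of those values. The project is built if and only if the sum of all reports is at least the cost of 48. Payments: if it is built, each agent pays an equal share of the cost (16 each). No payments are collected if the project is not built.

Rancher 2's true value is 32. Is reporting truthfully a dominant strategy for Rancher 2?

Yes

Check each profile of the others' reports and compare truth against every alternative report.
Others report (4, 18): truth gives 16, best alternative gives 0.
Others report (18, 4): truth gives 16, best alternative gives 0.
Others report (4, 22): truth gives 16, best alternative gives 16.
Others report (4, 24): truth gives 16, best alternative gives 16.
Others report (4, 32): truth gives 16, best alternative gives 16.
Others report (18, 18): truth gives 16, best alternative gives 16.
(Remaining 19 profiles checked similarly; truth is weakly best in each.)
In every case the truthful report is at least as good as any alternative, so it is a dominant strategy.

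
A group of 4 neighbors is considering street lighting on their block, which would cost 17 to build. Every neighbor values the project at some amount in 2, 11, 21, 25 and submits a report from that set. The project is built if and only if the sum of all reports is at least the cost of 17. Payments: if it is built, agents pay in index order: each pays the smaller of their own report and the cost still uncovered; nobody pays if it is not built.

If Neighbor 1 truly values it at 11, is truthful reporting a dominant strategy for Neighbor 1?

No

Consider the case where Neighbor 2 reports 2, Neighbor 3 reports 2 and Neighbor 4 reports 11.
Truthful report 11: project built, pays 11, utility 11 - 11 = 0.
Report 2 instead: project built, pays 2, utility 11 - 2 = 9.
Since 9 > 0, reporting 2 is strictly better here, so truthful reporting is not dominant.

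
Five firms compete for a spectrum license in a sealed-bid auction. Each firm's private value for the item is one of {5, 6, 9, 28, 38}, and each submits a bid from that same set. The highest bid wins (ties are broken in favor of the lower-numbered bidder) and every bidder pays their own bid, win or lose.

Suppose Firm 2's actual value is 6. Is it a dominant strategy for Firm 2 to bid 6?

No

Consider the case where Firm 1 bids 5, Firm 3 bids 5, Firm 4 bids 5 and Firm 5 bids 9.
Truthful bid 6: loses but pays 6, utility -6.
Bid 5 instead: loses but pays 5, utility -5.
Since -5 > -6, bidding 5 is strictly better here, so truthful bidding is not dominant.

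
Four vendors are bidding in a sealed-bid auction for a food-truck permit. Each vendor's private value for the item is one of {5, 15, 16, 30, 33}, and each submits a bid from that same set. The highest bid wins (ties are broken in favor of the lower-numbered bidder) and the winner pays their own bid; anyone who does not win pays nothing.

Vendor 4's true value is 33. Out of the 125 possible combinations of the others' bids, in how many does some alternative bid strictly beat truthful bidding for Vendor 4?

Others bid (5, 5, 5): truth gives 0; bid 15 gives 18 > 0. Violating.
Others bid (5, 5, 15): truth gives 0; bid 16 gives 17 > 0. Violating.
Others bid (5, 5, 16): truth gives 0; bid 30 gives 3 > 0. Violating.
Others bid (5, 15, 5): truth gives 0; bid 16 gives 17 > 0. Violating.
Others bid (5, 5, 30): truth gives 0; no alternative beats it.
Others bid (5, 5, 33): truth gives 0; no alternative beats it.
(Checking all 125 profiles: 27 have a profitable deviation, 98 do not.)

27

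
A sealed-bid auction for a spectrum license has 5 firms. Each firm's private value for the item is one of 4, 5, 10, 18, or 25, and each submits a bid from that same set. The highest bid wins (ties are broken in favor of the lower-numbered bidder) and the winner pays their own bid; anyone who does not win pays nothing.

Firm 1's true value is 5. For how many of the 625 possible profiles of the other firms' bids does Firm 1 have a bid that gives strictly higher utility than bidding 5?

1

Others bid (4, 4, 4, 4): truth gives 0; bid 4 gives 1 > 0. Violating.
Others bid (4, 4, 4, 5): truth gives 0; no alternative beats it.
Others bid (4, 4, 4, 10): truth gives 0; no alternative beats it.
(Checking all 625 profiles: 1 has a profitable deviation, 624 do not.)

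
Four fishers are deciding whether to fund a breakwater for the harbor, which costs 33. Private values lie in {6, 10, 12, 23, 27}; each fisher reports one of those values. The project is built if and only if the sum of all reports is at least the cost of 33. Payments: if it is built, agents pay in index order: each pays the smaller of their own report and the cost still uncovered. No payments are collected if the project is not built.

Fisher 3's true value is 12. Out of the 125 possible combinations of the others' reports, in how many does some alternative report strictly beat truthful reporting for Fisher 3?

Others report (6, 6, 12): truth gives 0; report 10 gives 2 > 0. Violating.
Others report (6, 6, 23): truth gives 0; report 6 gives 6 > 0. Violating.
Others report (6, 6, 27): truth gives 0; report 6 gives 6 > 0. Violating.
Others report (6, 10, 10): truth gives 0; report 10 gives 2 > 0. Violating.
Others report (6, 6, 6): truth gives 0; no alternative beats it.
Others report (6, 6, 10): truth gives 0; no alternative beats it.
(Checking all 125 profiles: 41 have a profitable deviation, 84 do not.)

41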